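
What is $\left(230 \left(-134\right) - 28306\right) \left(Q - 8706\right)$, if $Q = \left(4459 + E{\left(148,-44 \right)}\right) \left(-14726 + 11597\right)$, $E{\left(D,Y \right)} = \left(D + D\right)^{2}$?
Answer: $17034873513006$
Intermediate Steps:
$E{\left(D,Y \right)} = 4 D^{2}$ ($E{\left(D,Y \right)} = \left(2 D\right)^{2} = 4 D^{2}$)
$Q = -288102675$ ($Q = \left(4459 + 4 \cdot 148^{2}\right) \left(-14726 + 11597\right) = \left(4459 + 4 \cdot 21904\right) \left(-3129\right) = \left(4459 + 87616\right) \left(-3129\right) = 92075 \left(-3129\right) = -288102675$)
$\left(230 \left(-134\right) - 28306\right) \left(Q - 8706\right) = \left(230 \left(-134\right) - 28306\right) \left(-288102675 - 8706\right) = \left(-30820 - 28306\right) \left(-288111381\right) = \left(-59126\right) \left(-288111381\right) = 17034873513006$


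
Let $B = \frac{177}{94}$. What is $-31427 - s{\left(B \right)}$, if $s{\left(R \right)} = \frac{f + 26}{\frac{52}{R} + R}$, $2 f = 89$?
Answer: $- \frac{15425576006}{490801} \approx -31429.0$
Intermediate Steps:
$f = \frac{89}{2}$ ($f = \frac{1}{2} \cdot 89 = \frac{89}{2} \approx 44.5$)
$B = \frac{177}{94}$ ($B = 177 \cdot \frac{1}{94} = \frac{177}{94} \approx 1.883$)
$s{\left(R \right)} = \frac{141}{2 \left(R + \frac{52}{R}\right)}$ ($s{\left(R \right)} = \frac{\frac{89}{2} + 26}{\frac{52}{R} + R} = \frac{141}{2 \left(R + \frac{52}{R}\right)}$)
$-31427 - s{\left(B \right)} = -31427 - \frac{141}{2} \cdot \frac{177}{94} \frac{1}{52 + \left(\frac{177}{94}\right)^{2}} = -31427 - \frac{141}{2} \cdot \frac{177}{94} \frac{1}{52 + \frac{31329}{8836}} = -31427 - \frac{141}{2} \cdot \frac{177}{94} \frac{1}{\frac{490801}{8836}} = -31427 - \frac{141}{2} \cdot \frac{177}{94} \cdot \frac{8836}{490801} = -31427 - \frac{1172979}{490801} = - \frac{15425576006}{490801}$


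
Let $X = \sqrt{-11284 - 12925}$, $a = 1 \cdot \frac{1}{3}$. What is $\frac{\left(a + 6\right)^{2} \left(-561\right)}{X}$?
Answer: $\frac{67507 i \sqrt{24209}}{72627} \approx 144.62 i$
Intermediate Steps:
$a = \frac{1}{3}$ ($a = 1 \cdot \frac{1}{3} = \frac{1}{3} \approx 0.33333$)
$X = i \sqrt{24209}$ ($X = \sqrt{-24209} = i \sqrt{24209} \approx 155.59 i$)
$\frac{\left(a + 6\right)^{2} \left(-561\right)}{X} = \frac{\left(\frac{1}{3} + 6\right)^{2} \left(-561\right)}{i \sqrt{24209}} = \left(\frac{19}{3}\right)^{2} \left(-561\right) \left(- \frac{i \sqrt{24209}}{24209}\right) = \frac{361}{9} \left(-561\right) \left(- \frac{i \sqrt{24209}}{24209}\right) = - \frac{67507 \left(- \frac{i \sqrt{24209}}{24209}\right)}{3} = \frac{67507 i \sqrt{24209}}{72627}$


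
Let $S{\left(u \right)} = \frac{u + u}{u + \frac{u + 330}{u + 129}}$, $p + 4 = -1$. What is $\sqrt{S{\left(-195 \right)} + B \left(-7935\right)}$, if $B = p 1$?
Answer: $\frac{\sqrt{11466647}}{17} \approx 199.19$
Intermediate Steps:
$p = -5$ ($p = -4 - 1 = -5$)
$B = -5$ ($B = \left(-5\right) 1 = -5$)
$S{\left(u \right)} = \frac{2 u}{u + \frac{330 + u}{129 + u}}$
$\sqrt{S{\left(-195 \right)} + B \left(-7935\right)} = \sqrt{2 \left(-195\right) \frac{1}{330 + \left(-195\right)^{2} + 130 \left(-195\right)} \left(129 - 195\right) - -39675} = \sqrt{2 \left(-195\right) \frac{1}{330 + 38025 - 25350} \left(-66\right) + 39675} = \sqrt{2 \left(-195\right) \frac{1}{13005} \left(-66\right) + 39675} = \sqrt{\frac{572}{289} + 39675} = \sqrt{\frac{11466647}{289}} = \frac{\sqrt{11466647}}{17}$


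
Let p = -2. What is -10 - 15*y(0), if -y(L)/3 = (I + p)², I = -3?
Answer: 1115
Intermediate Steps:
y(L) = -75 (y(L) = -3*(-3 - 2)² = -3*(-5)² = -3*25 = -75)
-10 - 15*y(0) = -10 - 15*(-75) = -10 + 1125 = 1115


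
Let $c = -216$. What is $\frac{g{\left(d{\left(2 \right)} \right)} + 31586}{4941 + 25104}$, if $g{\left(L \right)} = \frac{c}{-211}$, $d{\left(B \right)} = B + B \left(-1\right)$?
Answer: $\frac{6664862}{6339495} \approx 1.0513$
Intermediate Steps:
$d{\left(B \right)} = 0$ ($d{\left(B \right)} = B - B = 0$)
$g{\left(L \right)} = \frac{216}{211}$ ($g{\left(L \right)} = - \frac{216}{-211} = \left(-216\right) \left(- \frac{1}{211}\right) = \frac{216}{211}$)
$\frac{g{\left(d{\left(2 \right)} \right)} + 31586}{4941 + 25104} = \frac{\frac{216}{211} + 31586}{4941 + 25104} = \frac{6664862}{211 \cdot 30045} = \frac{6664862}{211} \cdot \frac{1}{30045} = \frac{6664862}{6339495}$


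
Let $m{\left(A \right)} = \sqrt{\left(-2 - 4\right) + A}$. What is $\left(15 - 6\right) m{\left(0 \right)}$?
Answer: $9 i \sqrt{6} \approx 22.045 i$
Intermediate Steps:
$m{\left(A \right)} = \sqrt{-6 + A}$ ($m{\left(A \right)} = \sqrt{\left(-2 - 4\right) + A} = \sqrt{-6 + A}$)
$\left(15 - 6\right) m{\left(0 \right)} = \left(15 - 6\right) \sqrt{-6 + 0} = 9 \sqrt{-6} = 9 i \sqrt{6}$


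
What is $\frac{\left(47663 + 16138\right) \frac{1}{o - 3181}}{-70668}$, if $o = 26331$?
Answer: $- \frac{7089}{181773800} \approx -3.8999 \cdot 10^{-5}$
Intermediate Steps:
$\frac{\left(47663 + 16138\right) \frac{1}{o - 3181}}{-70668} = \frac{\left(47663 + 16138\right) \frac{1}{26331 - 3181}}{-70668} = \frac{63801}{23150} \left(- \frac{1}{70668}\right) = - \frac{7089}{181773800}$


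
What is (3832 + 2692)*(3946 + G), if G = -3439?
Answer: 3307668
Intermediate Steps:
(3832 + 2692)*(3946 + G) = (3832 + 2692)*(3946 - 3439) = 6524*507 = 3307668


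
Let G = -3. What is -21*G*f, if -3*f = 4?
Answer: -84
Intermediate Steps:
f = -4/3 (f = -1/3*4 = -4/3 ≈ -1.3333)
-21*G*f = -(-63)*(-4)/3 = -21*4 = -84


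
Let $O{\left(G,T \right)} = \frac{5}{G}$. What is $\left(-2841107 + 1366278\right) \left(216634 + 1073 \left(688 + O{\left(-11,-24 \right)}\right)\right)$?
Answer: $- \frac{15482862504517}{11} \approx -1.4075 \cdot 10^{12}$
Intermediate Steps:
$\left(-2841107 + 1366278\right) \left(216634 + 1073 \left(688 + O{\left(-11,-24 \right)}\right)\right) = \left(-2841107 + 1366278\right) \left(216634 + 1073 \left(688 + \frac{5}{-11}\right)\right) = - 1474829 \left(216634 + 1073 \left(688 + 5 \left(- \frac{1}{11}\right)\right)\right) = - 1474829 \left(216634 + 1073 \left(688 - \frac{5}{11}\right)\right) = - 1474829 \left(216634 + 1073 \cdot \frac{7563}{11}\right) = - 1474829 \left(216634 + \frac{8115099}{11}\right) = \left(-1474829\right) \frac{10498073}{11} = - \frac{15482862504517}{11}$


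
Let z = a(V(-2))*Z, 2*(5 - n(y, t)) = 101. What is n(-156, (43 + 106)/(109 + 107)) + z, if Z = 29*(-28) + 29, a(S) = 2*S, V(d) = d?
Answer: 6173/2 ≈ 3086.5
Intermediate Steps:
n(y, t) = -91/2 (n(y, t) = 5 - 1/2*101 = 5 - 101/2 = -91/2)
Z = -783 (Z = -812 + 29 = -783)
z = 3132 (z = (2*(-2))*(-783) = -4*(-783) = 3132)
n(-156, (43 + 106)/(109 + 107)) + z = -91/2 + 3132 = 6173/2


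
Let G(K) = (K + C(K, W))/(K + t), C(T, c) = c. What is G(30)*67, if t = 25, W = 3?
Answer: 201/5 ≈ 40.200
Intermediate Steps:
G(K) = (3 + K)/(25 + K) (G(K) = (K + 3)/(K + 25) = (3 + K)/(25 + K))
G(30)*67 = ((3 + 30)/(25 + 30))*67 = (33/55)*67 = ((1/55)*33)*67 = (3/5)*67 = 201/5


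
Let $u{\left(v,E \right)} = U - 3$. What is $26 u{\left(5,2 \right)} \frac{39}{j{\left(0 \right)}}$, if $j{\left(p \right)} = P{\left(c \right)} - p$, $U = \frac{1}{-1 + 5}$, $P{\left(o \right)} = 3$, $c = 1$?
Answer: $- \frac{1859}{2} \approx -929.5$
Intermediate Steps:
$U = \frac{1}{4} \approx 0.25$
$u{\left(v,E \right)} = - \frac{11}{4}$ ($u{\left(v,E \right)} = \frac{1}{4} - 3 = - \frac{11}{4}$)
$j{\left(p \right)} = 3 - p$
$26 u{\left(5,2 \right)} \frac{39}{j{\left(0 \right)}} = 26 \left(- \frac{11}{4}\right) \frac{39}{3 - 0} = - \frac{143 \frac{39}{3 + 0}}{2} = - \frac{143 \cdot \frac{39}{3}}{2} = - \frac{143 \cdot 39 \cdot \frac{1}{3}}{2} = \left(- \frac{143}{2}\right) 13 = - \frac{1859}{2}$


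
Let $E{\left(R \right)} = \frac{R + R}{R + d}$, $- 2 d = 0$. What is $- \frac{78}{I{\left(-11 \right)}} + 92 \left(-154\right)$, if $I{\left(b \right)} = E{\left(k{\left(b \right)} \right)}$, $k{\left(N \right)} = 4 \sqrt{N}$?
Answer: $-14207$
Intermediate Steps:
$d = 0$ ($d = \left(- \frac{1}{2}\right) 0 = 0$)
$E{\left(R \right)} = 2$ ($E{\left(R \right)} = \frac{R + R}{R + 0} = \frac{2 R}{R} = 2$)
$I{\left(b \right)} = 2$
$- \frac{78}{I{\left(-11 \right)}} + 92 \left(-154\right) = - \frac{78}{2} + 92 \left(-154\right) = \left(-78\right) \frac{1}{2} - 14168 = -39 - 14168 = -14207$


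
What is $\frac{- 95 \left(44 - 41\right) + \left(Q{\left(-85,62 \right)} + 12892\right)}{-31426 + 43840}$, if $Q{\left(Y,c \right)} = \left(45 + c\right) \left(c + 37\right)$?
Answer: $\frac{11600}{6207} \approx 1.8689$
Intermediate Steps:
$Q{\left(Y,c \right)} = \left(37 + c\right) \left(45 + c\right)$ ($Q{\left(Y,c \right)} = \left(45 + c\right) \left(37 + c\right) = \left(37 + c\right) \left(45 + c\right)$)
$\frac{- 95 \left(44 - 41\right) + \left(Q{\left(-85,62 \right)} + 12892\right)}{-31426 + 43840} = \frac{- 95 \left(44 - 41\right) + \left(\left(1665 + 62^{2} + 82 \cdot 62\right) + 12892\right)}{-31426 + 43840} = \frac{\left(-95\right) 3 + \left(\left(1665 + 3844 + 5084\right) + 12892\right)}{12414} = \left(-285 + \left(10593 + 12892\right)\right) \frac{1}{12414} = \left(-285 + 23485\right) \frac{1}{12414} = 23200 \cdot \frac{1}{12414} = \frac{11600}{6207}$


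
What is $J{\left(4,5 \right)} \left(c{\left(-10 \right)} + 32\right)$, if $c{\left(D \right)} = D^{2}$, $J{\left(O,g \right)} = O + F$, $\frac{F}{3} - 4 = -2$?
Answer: $1320$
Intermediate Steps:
$F = 6$ ($F = 12 + 3 \left(-2\right) = 12 - 6 = 6$)
$J{\left(O,g \right)} = 6 + O$ ($J{\left(O,g \right)} = O + 6 = 6 + O$)
$J{\left(4,5 \right)} \left(c{\left(-10 \right)} + 32\right) = \left(6 + 4\right) \left(\left(-10\right)^{2} + 32\right) = 10 \left(100 + 32\right) = 10 \cdot 132 = 1320$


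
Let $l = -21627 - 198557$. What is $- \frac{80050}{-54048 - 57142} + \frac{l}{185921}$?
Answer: $- \frac{959928291}{2067255599} \approx -0.46435$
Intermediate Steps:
$l = -220184$ ($l = -21627 - 198557 = -220184$)
$- \frac{80050}{-54048 - 57142} + \frac{l}{185921} = - \frac{80050}{-54048 - 57142} - \frac{220184}{185921} = - \frac{80050}{-111190} - \frac{220184}{185921} = \left(-80050\right) \left(- \frac{1}{111190}\right) - \frac{220184}{185921} = \frac{8005}{11119} - \frac{220184}{185921} = - \frac{959928291}{2067255599}$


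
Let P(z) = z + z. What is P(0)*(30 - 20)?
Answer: 0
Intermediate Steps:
P(z) = 2*z
P(0)*(30 - 20) = (2*0)*(30 - 20) = 0*10 = 0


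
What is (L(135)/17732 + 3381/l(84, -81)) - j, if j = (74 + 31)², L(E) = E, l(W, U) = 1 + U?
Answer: -3924891273/354640 ≈ -11067.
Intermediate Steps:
j = 11025 (j = 105² = 11025)
(L(135)/17732 + 3381/l(84, -81)) - j = (135/17732 + 3381/(1 - 81)) - 1*11025 = (135*(1/17732) + 3381/(-80)) - 11025 = (135/17732 + 3381*(-1/80)) - 11025 = (135/17732 - 3381/80) - 11025 = -14985273/354640 - 11025 = -3924891273/354640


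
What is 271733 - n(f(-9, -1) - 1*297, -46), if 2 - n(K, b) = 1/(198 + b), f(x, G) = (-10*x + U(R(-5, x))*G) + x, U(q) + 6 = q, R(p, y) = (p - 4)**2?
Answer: 41303113/152 ≈ 2.7173e+5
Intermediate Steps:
R(p, y) = (-4 + p)**2
U(q) = -6 + q
f(x, G) = -9*x + 75*G (f(x, G) = (-10*x + (-6 + (-4 - 5)**2)*G) + x = (-10*x + (-6 + (-9)**2)*G) + x = (-10*x + (-6 + 81)*G) + x = (-10*x + 75*G) + x = -9*x + 75*G)
n(K, b) = 2 - 1/(198 + b)
271733 - n(f(-9, -1) - 1*297, -46) = 271733 - (395 + 2*(-46))/(198 - 46) = 271733 - (395 - 92)/152 = 271733 - 303/152 = 41303113/152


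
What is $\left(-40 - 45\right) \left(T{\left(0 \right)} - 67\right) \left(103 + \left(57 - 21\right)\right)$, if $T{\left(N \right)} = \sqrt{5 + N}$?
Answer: $791605 - 11815 \sqrt{5} \approx 7.6519 \cdot 10^{5}$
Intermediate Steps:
$\left(-40 - 45\right) \left(T{\left(0 \right)} - 67\right) \left(103 + \left(57 - 21\right)\right) = \left(-40 - 45\right) \left(\sqrt{5 + 0} - 67\right) \left(103 + \left(57 - 21\right)\right) = - 85 \left(\sqrt{5} - 67\right) \left(103 + \left(57 - 21\right)\right) = - 85 \left(-67 + \sqrt{5}\right) \left(103 + 36\right) = \left(5695 - 85 \sqrt{5}\right) 139 = 791605 - 11815 \sqrt{5}$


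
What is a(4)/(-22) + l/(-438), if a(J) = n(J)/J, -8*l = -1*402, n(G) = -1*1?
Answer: -83/803 ≈ -0.10336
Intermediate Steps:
n(G) = -1
l = 201/4 (l = -(-1)*402/8 = -⅛*(-402) = 201/4 ≈ 50.250)
a(J) = -1/J
a(4)/(-22) + l/(-438) = -1/4/(-22) + (201/4)/(-438) = -1*¼*(-1/22) + (201/4)*(-1/438) = -¼*(-1/22) - 67/584 = 1/88 - 67/584 = -83/803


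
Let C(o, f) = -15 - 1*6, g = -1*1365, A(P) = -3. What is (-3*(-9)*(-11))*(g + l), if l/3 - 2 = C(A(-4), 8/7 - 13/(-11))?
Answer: 422334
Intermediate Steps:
g = -1365
C(o, f) = -21 (C(o, f) = -15 - 6 = -21)
l = -57 (l = 6 + 3*(-21) = 6 - 63 = -57)
(-3*(-9)*(-11))*(g + l) = (-3*(-9)*(-11))*(-1365 - 57) = (27*(-11))*(-1422) = -297*(-1422) = 422334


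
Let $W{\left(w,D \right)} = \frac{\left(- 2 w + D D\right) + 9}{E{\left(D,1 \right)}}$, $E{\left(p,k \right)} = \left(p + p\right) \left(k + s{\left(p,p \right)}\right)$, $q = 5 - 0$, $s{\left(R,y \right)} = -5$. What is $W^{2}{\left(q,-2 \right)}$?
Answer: $\frac{9}{256} \approx 0.035156$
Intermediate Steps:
$q = 5$ ($q = 5 + 0 = 5$)
$E{\left(p,k \right)} = 2 p \left(-5 + k\right)$ ($E{\left(p,k \right)} = \left(p + p\right) \left(k - 5\right) = 2 p \left(-5 + k\right)$)
$W{\left(w,D \right)} = - \frac{9 + D^{2} - 2 w}{8 D}$ ($W{\left(w,D \right)} = \frac{\left(- 2 w + D D\right) + 9}{2 D \left(-5 + 1\right)} = \frac{\left(- 2 w + D^{2}\right) + 9}{2 D \left(-4\right)} = \frac{\left(D^{2} - 2 w\right) + 9}{\left(-8\right) D} = \left(9 + D^{2} - 2 w\right) \left(- \frac{1}{8 D}\right) = - \frac{9 + D^{2} - 2 w}{8 D}$)
$W^{2}{\left(q,-2 \right)} = \left(\frac{-9 - \left(-2\right)^{2} + 2 \cdot 5}{8 \left(-2\right)}\right)^{2} = \left(\frac{1}{8} \left(- \frac{1}{2}\right) \left(-9 - 4 + 10\right)\right)^{2} = \left(\frac{1}{8} \left(- \frac{1}{2}\right) \left(-3\right)\right)^{2} = \left(\frac{3}{16}\right)^{2} = \frac{9}{256}$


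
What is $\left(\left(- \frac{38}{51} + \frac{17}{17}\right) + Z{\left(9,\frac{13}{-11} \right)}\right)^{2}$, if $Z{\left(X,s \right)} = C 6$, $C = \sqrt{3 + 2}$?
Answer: $\frac{468349}{2601} + \frac{52 \sqrt{5}}{17} \approx 186.9$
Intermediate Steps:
$C = \sqrt{5} \approx 2.2361$
$Z{\left(X,s \right)} = 6 \sqrt{5}$ ($Z{\left(X,s \right)} = \sqrt{5} \cdot 6 = 6 \sqrt{5}$)
$\left(\left(- \frac{38}{51} + \frac{17}{17}\right) + Z{\left(9,\frac{13}{-11} \right)}\right)^{2} = \left(\left(- \frac{38}{51} + \frac{17}{17}\right) + 6 \sqrt{5}\right)^{2} = \left(\left(\left(-38\right) \frac{1}{51} + 17 \cdot \frac{1}{17}\right) + 6 \sqrt{5}\right)^{2} = \left(\left(- \frac{38}{51} + 1\right) + 6 \sqrt{5}\right)^{2} = \left(\frac{13}{51} + 6 \sqrt{5}\right)^{2}$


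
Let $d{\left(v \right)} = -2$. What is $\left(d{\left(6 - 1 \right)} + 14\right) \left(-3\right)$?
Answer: $-36$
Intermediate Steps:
$\left(d{\left(6 - 1 \right)} + 14\right) \left(-3\right) = \left(-2 + 14\right) \left(-3\right) = 12 \left(-3\right) = -36$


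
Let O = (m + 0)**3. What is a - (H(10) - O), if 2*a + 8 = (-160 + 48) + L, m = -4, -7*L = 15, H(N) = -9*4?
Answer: -1247/14 ≈ -89.071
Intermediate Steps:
H(N) = -36 (H(N) = -3*12 = -36)
L = -15/7 (L = -1/7*15 = -15/7 ≈ -2.1429)
O = -64 (O = (-4 + 0)**3 = (-4)**3 = -64)
a = -855/14 (a = -4 + ((-160 + 48) - 15/7)/2 = -4 + (-112 - 15/7)/2 = -4 + (1/2)*(-799/7) = -4 - 799/14 = -855/14 ≈ -61.071)
a - (H(10) - O) = -855/14 - (-36 - 1*(-64)) = -855/14 - (-36 + 64) = -855/14 - 1*28 = -855/14 - 28 = -1247/14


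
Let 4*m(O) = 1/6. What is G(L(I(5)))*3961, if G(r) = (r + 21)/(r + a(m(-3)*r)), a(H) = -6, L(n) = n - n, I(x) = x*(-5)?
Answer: -27727/2 ≈ -13864.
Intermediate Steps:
I(x) = -5*x
m(O) = 1/24 (m(O) = (1/4)/6 = (1/4)*(1/6) = 1/24)
L(n) = 0
G(r) = (21 + r)/(-6 + r) (G(r) = (r + 21)/(r - 6) = (21 + r)/(-6 + r))
G(L(I(5)))*3961 = ((21 + 0)/(-6 + 0))*3961 = (21/(-6))*3961 = -1/6*21*3961 = -7/2*3961 = -27727/2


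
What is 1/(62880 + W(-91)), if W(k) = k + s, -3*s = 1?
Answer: 3/188366 ≈ 1.5926e-5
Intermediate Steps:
s = -⅓ (s = -⅓*1 = -⅓ ≈ -0.33333)
W(k) = -⅓ + k (W(k) = k - ⅓ = -⅓ + k)
1/(62880 + W(-91)) = 1/(62880 + (-⅓ - 91)) = 1/(62880 - 274/3) = 1/(188366/3) = 3/188366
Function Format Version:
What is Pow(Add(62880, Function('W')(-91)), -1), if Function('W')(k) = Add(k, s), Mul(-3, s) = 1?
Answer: Rational(3, 188366) ≈ 1.5926e-5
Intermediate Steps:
s = Rational(-1, 3) (s = Mul(Rational(-1, 3), 1) = Rational(-1, 3) ≈ -0.33333)
Function('W')(k) = Add(Rational(-1, 3), k) (Function('W')(k) = Add(k, Rational(-1, 3)) = Add(Rational(-1, 3), k))
Pow(Add(62880, Function('W')(-91)), -1) = Pow(Add(62880, Add(Rational(-1, 3), -91)), -1) = Pow(Add(62880, Rational(-274, 3)), -1) = Pow(Rational(188366, 3), -1) = Rational(3, 188366)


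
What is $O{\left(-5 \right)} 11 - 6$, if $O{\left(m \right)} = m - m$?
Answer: $-6$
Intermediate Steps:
$O{\left(m \right)} = 0$
$O{\left(-5 \right)} 11 - 6 = 0 \cdot 11 - 6 = 0 - 6 = -6$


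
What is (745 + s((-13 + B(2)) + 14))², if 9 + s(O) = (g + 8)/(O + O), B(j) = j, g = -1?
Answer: 19562929/36 ≈ 5.4342e+5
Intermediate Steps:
s(O) = -9 + 7/(2*O) (s(O) = -9 + (-1 + 8)/(O + O) = -9 + 7/((2*O)) = -9 + 7*(1/(2*O)) = -9 + 7/(2*O))
(745 + s((-13 + B(2)) + 14))² = (745 + (-9 + 7/(2*((-13 + 2) + 14))))² = (745 + (-9 + 7/(2*(-11 + 14))))² = (745 + (-9 + (7/2)/3))² = (745 + (-9 + (7/2)*(⅓)))² = (745 + (-9 + 7/6))² = (745 - 47/6)² = (4423/6)² = 19562929/36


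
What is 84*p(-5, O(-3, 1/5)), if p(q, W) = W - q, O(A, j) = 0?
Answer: 420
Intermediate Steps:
84*p(-5, O(-3, 1/5)) = 84*(0 - 1*(-5)) = 84*(0 + 5) = 84*5 = 420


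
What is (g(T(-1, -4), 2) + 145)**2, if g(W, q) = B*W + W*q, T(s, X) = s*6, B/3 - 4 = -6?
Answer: 28561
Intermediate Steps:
B = -6 (B = 12 + 3*(-6) = 12 - 18 = -6)
T(s, X) = 6*s
g(W, q) = -6*W + W*q
(g(T(-1, -4), 2) + 145)**2 = ((6*(-1))*(-6 + 2) + 145)**2 = (-6*(-4) + 145)**2 = (24 + 145)**2 = 169**2 = 28561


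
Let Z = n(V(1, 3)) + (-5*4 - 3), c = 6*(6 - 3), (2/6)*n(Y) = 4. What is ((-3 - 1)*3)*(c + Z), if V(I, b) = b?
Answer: -84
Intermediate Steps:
n(Y) = 12 (n(Y) = 3*4 = 12)
c = 18 (c = 6*3 = 18)
Z = -11 (Z = 12 + (-5*4 - 3) = 12 + (-20 - 3) = 12 - 23 = -11)
((-3 - 1)*3)*(c + Z) = ((-3 - 1)*3)*(18 - 11) = -4*3*7 = -12*7 = -84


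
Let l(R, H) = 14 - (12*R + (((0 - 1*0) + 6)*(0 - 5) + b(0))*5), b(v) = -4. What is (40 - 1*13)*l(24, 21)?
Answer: -2808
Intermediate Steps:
l(R, H) = 184 - 12*R (l(R, H) = 14 - (12*R + (((0 - 1*0) + 6)*(0 - 5) - 4)*5) = 14 - (12*R + (((0 + 0) + 6)*(-5) - 4)*5) = 14 - (12*R + ((0 + 6)*(-5) - 4)*5) = 14 - (12*R + (6*(-5) - 4)*5) = 14 - (12*R + (-30 - 4)*5) = 14 - (12*R - 34*5) = 14 - (12*R - 170) = 14 - (-170 + 12*R) = 14 + (170 - 12*R) = 184 - 12*R)
(40 - 1*13)*l(24, 21) = (40 - 1*13)*(184 - 12*24) = (40 - 13)*(184 - 288) = 27*(-104) = -2808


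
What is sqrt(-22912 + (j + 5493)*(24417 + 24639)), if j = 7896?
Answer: 4*sqrt(41049242) ≈ 25628.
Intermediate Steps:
sqrt(-22912 + (j + 5493)*(24417 + 24639)) = sqrt(-22912 + (7896 + 5493)*(24417 + 24639)) = sqrt(-22912 + 13389*49056) = sqrt(-22912 + 656810784) = sqrt(656787872) = 4*sqrt(41049242)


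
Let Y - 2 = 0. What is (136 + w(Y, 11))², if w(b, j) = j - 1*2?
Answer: 21025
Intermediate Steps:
Y = 2 (Y = 2 + 0 = 2)
w(b, j) = -2 + j (w(b, j) = j - 2 = -2 + j)
(136 + w(Y, 11))² = (136 + (-2 + 11))² = (136 + 9)² = 145² = 21025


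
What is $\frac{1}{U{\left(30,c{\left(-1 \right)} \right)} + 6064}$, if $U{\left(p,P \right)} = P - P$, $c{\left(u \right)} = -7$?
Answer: $\frac{1}{6064} \approx 0.00016491$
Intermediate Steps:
$U{\left(p,P \right)} = 0$
$\frac{1}{U{\left(30,c{\left(-1 \right)} \right)} + 6064} = \frac{1}{0 + 6064} = \frac{1}{6064}$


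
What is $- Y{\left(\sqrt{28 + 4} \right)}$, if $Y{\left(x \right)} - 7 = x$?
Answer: $-7 - 4 \sqrt{2} \approx -12.657$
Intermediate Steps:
$Y{\left(x \right)} = 7 + x$
$- Y{\left(\sqrt{28 + 4} \right)} = - (7 + \sqrt{28 + 4}) = - (7 + \sqrt{32}) = - (7 + 4 \sqrt{2}) = -7 - 4 \sqrt{2}$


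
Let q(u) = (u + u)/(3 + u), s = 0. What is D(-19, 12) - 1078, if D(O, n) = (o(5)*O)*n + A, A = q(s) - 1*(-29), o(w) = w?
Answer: -2189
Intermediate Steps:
q(u) = 2*u/(3 + u) (q(u) = (2*u)/(3 + u) = 2*u/(3 + u))
A = 29 (A = 2*0/(3 + 0) - 1*(-29) = 2*0/3 + 29 = 2*0*(1/3) + 29 = 0 + 29 = 29)
D(O, n) = 29 + 5*O*n (D(O, n) = (5*O)*n + 29 = 5*O*n + 29 = 29 + 5*O*n)
D(-19, 12) - 1078 = (29 + 5*(-19)*12) - 1078 = (29 - 1140) - 1078 = -1111 - 1078 = -2189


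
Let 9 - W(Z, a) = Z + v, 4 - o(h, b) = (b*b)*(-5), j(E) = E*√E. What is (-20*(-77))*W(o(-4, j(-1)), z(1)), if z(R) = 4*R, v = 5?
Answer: 7700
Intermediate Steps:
j(E) = E^(3/2)
o(h, b) = 4 + 5*b² (o(h, b) = 4 - b*b*(-5) = 4 - b²*(-5) = 4 - (-5)*b² = 4 + 5*b²)
W(Z, a) = 4 - Z (W(Z, a) = 9 - (Z + 5) = 9 - (5 + Z) = 9 + (-5 - Z) = 4 - Z)
(-20*(-77))*W(o(-4, j(-1)), z(1)) = (-20*(-77))*(4 - (4 + 5*((-1)^(3/2))²)) = 1540*(4 - (4 + 5*(-I)²)) = 1540*(4 - (4 + 5*(-1))) = 1540*(4 - (4 - 5)) = 1540*(4 - 1*(-1)) = 1540*(4 + 1) = 1540*5 = 7700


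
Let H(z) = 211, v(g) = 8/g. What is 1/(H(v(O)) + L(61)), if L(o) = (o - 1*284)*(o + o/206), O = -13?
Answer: -206/2772355 ≈ -7.4305e-5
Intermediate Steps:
L(o) = 207*o*(-284 + o)/206 (L(o) = (o - 284)*(o + o*(1/206)) = (-284 + o)*(o + o/206) = (-284 + o)*(207*o/206) = 207*o*(-284 + o)/206)
1/(H(v(O)) + L(61)) = 1/(211 + (207/206)*61*(-284 + 61)) = 1/(211 + (207/206)*61*(-223)) = 1/(211 - 2815821/206) = 1/(-2772355/206) = -206/2772355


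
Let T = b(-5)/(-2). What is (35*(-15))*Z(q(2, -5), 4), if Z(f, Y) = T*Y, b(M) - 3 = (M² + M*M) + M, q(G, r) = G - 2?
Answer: 50400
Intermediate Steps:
q(G, r) = -2 + G
b(M) = 3 + M + 2*M² (b(M) = 3 + ((M² + M*M) + M) = 3 + ((M² + M²) + M) = 3 + (2*M² + M) = 3 + (M + 2*M²) = 3 + M + 2*M²)
T = -24 (T = (3 - 5 + 2*(-5)²)/(-2) = (3 - 5 + 2*25)*(-½) = (3 - 5 + 50)*(-½) = 48*(-½) = -24)
Z(f, Y) = -24*Y
(35*(-15))*Z(q(2, -5), 4) = (35*(-15))*(-24*4) = -525*(-96) = 50400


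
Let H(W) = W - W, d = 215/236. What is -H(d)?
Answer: 0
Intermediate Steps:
d = 215/236 (d = 215*(1/236) = 215/236 ≈ 0.91102)
H(W) = 0
-H(d) = -1*0 = 0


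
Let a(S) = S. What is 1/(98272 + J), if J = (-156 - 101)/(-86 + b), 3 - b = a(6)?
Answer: 89/8746465 ≈ 1.0176e-5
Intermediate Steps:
b = -3 (b = 3 - 1*6 = 3 - 6 = -3)
J = 257/89 (J = (-156 - 101)/(-86 - 3) = -257/(-89) = -1/89*(-257) = 257/89 ≈ 2.8876)
1/(98272 + J) = 1/(98272 + 257/89) = 1/(8746465/89) = 89/8746465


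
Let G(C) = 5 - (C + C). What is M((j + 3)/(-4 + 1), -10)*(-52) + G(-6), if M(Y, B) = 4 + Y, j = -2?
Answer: -521/3 ≈ -173.67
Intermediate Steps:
G(C) = 5 - 2*C
M((j + 3)/(-4 + 1), -10)*(-52) + G(-6) = (4 + (-2 + 3)/(-4 + 1))*(-52) + (5 - 2*(-6)) = (4 + 1/(-3))*(-52) + (5 + 12) = (4 + 1*(-1/3))*(-52) + 17 = (4 - 1/3)*(-52) + 17 = (11/3)*(-52) + 17 = -572/3 + 17 = -521/3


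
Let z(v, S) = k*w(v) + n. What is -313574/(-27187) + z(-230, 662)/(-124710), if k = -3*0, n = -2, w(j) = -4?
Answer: 19552933957/1695245385 ≈ 11.534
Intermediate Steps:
k = 0
z(v, S) = -2 (z(v, S) = 0*(-4) - 2 = 0 - 2 = -2)
-313574/(-27187) + z(-230, 662)/(-124710) = -313574/(-27187) - 2/(-124710) = -313574*(-1/27187) - 2*(-1/124710) = 313574/27187 + 1/62355 = 19552933957/1695245385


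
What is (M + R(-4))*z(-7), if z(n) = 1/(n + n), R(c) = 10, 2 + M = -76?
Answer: 34/7 ≈ 4.8571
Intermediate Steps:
M = -78 (M = -2 - 76 = -78)
z(n) = 1/(2*n)
(M + R(-4))*z(-7) = (-78 + 10)*((1/2)/(-7)) = -34*(-1)/7 = -68*(-1/14) = 34/7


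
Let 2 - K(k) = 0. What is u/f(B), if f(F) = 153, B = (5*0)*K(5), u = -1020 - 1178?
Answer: -2198/153 ≈ -14.366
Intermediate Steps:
u = -2198
K(k) = 2 (K(k) = 2 - 1*0 = 2 + 0 = 2)
B = 0 (B = (5*0)*2 = 0*2 = 0)
u/f(B) = -2198/153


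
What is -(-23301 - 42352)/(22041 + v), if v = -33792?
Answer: -65653/11751 ≈ -5.5870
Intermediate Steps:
-(-23301 - 42352)/(22041 + v) = -(-23301 - 42352)/(22041 - 33792) = -(-65653)/(-11751) = -(-65653)*(-1)/11751 = -1*65653/11751 = -65653/11751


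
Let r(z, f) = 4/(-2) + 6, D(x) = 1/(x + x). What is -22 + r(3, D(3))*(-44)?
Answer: -198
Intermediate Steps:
D(x) = 1/(2*x)
r(z, f) = 4 (r(z, f) = 4*(-½) + 6 = -2 + 6 = 4)
-22 + r(3, D(3))*(-44) = -22 + 4*(-44) = -22 - 176 = -198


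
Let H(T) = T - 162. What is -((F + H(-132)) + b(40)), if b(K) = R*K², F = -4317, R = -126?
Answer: 206211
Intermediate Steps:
H(T) = -162 + T
b(K) = -126*K²
-((F + H(-132)) + b(40)) = -((-4317 + (-162 - 132)) - 126*40²) = -((-4317 - 294) - 126*1600) = -(-4611 - 201600) = -1*(-206211) = 206211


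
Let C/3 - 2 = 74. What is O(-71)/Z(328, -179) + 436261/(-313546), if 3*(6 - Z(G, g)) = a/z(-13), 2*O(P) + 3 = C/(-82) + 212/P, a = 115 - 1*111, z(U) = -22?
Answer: -386013930371/182546481200 ≈ -2.1146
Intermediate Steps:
C = 228 (C = 6 + 3*74 = 6 + 222 = 228)
a = 4 (a = 115 - 111 = 4)
O(P) = -237/82 + 106/P (O(P) = -3/2 + (228/(-82) + 212/P)/2 = -3/2 + (228*(-1/82) + 212/P)/2 = -3/2 + (-114/41 + 212/P)/2 = -3/2 + (-57/41 + 106/P) = -237/82 + 106/P)
Z(G, g) = 200/33 (Z(G, g) = 6 - 4/(3*(-22)) = 6 - 4*(-1)/(3*22) = 6 - ⅓*(-2/11) = 6 + 2/33 = 200/33)
O(-71)/Z(328, -179) + 436261/(-313546) = (-237/82 + 106/(-71))/(200/33) + 436261/(-313546) = (-237/82 + 106*(-1/71))*(33/200) + 436261*(-1/313546) = (-237/82 - 106/71)*(33/200) - 436261/313546 = -25519/5822*33/200 - 436261/313546 = -842127/1164400 - 436261/313546 = -386013930371/182546481200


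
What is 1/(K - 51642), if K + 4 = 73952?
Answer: 1/22306 ≈ 4.4831e-5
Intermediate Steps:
K = 73948 (K = -4 + 73952 = 73948)
1/(K - 51642) = 1/(73948 - 51642) = 1/22306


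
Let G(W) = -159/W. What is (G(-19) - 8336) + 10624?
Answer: 43631/19 ≈ 2296.4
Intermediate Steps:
(G(-19) - 8336) + 10624 = (-159/(-19) - 8336) + 10624 = (-159*(-1/19) - 8336) + 10624 = (159/19 - 8336) + 10624 = -158225/19 + 10624 = 43631/19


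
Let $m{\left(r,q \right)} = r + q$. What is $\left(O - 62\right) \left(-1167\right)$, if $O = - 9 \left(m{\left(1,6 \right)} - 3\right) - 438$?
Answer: $625512$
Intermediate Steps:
$m{\left(r,q \right)} = q + r$
$O = -474$ ($O = - 9 \left(\left(6 + 1\right) - 3\right) - 438 = - 9 \left(7 - 3\right) - 438 = \left(-9\right) 4 - 438 = -36 - 438 = -474$)
$\left(O - 62\right) \left(-1167\right) = \left(-474 - 62\right) \left(-1167\right) = \left(-536\right) \left(-1167\right) = 625512$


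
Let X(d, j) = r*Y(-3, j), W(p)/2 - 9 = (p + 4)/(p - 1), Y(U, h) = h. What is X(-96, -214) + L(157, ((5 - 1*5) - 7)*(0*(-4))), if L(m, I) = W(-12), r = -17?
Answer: 47544/13 ≈ 3657.2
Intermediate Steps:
W(p) = 18 + 2*(4 + p)/(-1 + p) (W(p) = 18 + 2*((p + 4)/(p - 1)) = 18 + 2*((4 + p)/(-1 + p)) = 18 + 2*(4 + p)/(-1 + p))
X(d, j) = -17*j
L(m, I) = 250/13 (L(m, I) = 10*(-1 + 2*(-12))/(-1 - 12) = 10*(-1 - 24)/(-13) = 10*(-1/13)*(-25) = 250/13)
X(-96, -214) + L(157, ((5 - 1*5) - 7)*(0*(-4))) = -17*(-214) + 250/13 = 3638 + 250/13 = 47544/13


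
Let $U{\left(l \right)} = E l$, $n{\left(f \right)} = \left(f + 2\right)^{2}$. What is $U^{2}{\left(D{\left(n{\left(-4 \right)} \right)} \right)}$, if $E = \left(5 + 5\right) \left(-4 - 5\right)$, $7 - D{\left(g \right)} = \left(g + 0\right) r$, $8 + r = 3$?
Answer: $5904900$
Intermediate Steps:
$n{\left(f \right)} = \left(2 + f\right)^{2}$
$r = -5$ ($r = -8 + 3 = -5$)
$D{\left(g \right)} = 7 + 5 g$ ($D{\left(g \right)} = 7 - \left(g + 0\right) \left(-5\right) = 7 - g \left(-5\right) = 7 - - 5 g = 7 + 5 g$)
$E = -90$ ($E = 10 \left(-9\right) = -90$)
$U{\left(l \right)} = - 90 l$
$U^{2}{\left(D{\left(n{\left(-4 \right)} \right)} \right)} = \left(- 90 \left(7 + 5 \left(2 - 4\right)^{2}\right)\right)^{2} = \left(- 90 \left(7 + 5 \left(-2\right)^{2}\right)\right)^{2} = \left(- 90 \left(7 + 5 \cdot 4\right)\right)^{2} = \left(- 90 \left(7 + 20\right)\right)^{2} = \left(\left(-90\right) 27\right)^{2} = \left(-2430\right)^{2} = 5904900$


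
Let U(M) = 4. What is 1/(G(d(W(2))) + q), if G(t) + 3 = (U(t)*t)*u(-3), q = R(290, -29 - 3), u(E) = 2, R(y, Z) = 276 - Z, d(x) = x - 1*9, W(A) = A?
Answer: 1/249 ≈ 0.0040161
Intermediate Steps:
d(x) = -9 + x (d(x) = x - 9 = -9 + x)
q = 308 (q = 276 - (-29 - 3) = 276 - 1*(-32) = 276 + 32 = 308)
G(t) = -3 + 8*t (G(t) = -3 + (4*t)*2 = -3 + 8*t)
1/(G(d(W(2))) + q) = 1/((-3 + 8*(-9 + 2)) + 308) = 1/((-3 + 8*(-7)) + 308) = 1/((-3 - 56) + 308) = 1/(-59 + 308) = 1/249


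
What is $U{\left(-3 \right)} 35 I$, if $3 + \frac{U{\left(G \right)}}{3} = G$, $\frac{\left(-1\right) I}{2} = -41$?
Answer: $-51660$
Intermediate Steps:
$I = 82$ ($I = \left(-2\right) \left(-41\right) = 82$)
$U{\left(G \right)} = -9 + 3 G$
$U{\left(-3 \right)} 35 I = \left(-9 + 3 \left(-3\right)\right) 35 \cdot 82 = \left(-9 - 9\right) 35 \cdot 82 = \left(-18\right) 35 \cdot 82 = \left(-630\right) 82 = -51660$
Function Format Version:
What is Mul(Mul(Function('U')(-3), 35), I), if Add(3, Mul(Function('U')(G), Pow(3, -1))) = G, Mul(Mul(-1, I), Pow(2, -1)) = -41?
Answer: -51660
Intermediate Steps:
I = 82 (I = Mul(-2, -41) = 82)
Function('U')(G) = Add(-9, Mul(3, G))
Mul(Mul(Function('U')(-3), 35), I) = Mul(Mul(Add(-9, Mul(3, -3)), 35), 82) = Mul(Mul(Add(-9, -9), 35), 82) = Mul(Mul(-18, 35), 82) = Mul(-630, 82) = -51660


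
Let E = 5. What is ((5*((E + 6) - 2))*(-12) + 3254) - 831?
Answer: 1883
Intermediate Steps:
((5*((E + 6) - 2))*(-12) + 3254) - 831 = ((5*((5 + 6) - 2))*(-12) + 3254) - 831 = ((5*(11 - 2))*(-12) + 3254) - 831 = ((5*9)*(-12) + 3254) - 831 = (45*(-12) + 3254) - 831 = (-540 + 3254) - 831 = 2714 - 831 = 1883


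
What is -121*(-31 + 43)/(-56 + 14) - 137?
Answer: -717/7 ≈ -102.43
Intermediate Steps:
-121*(-31 + 43)/(-56 + 14) - 137 = -1452/(-42) - 137 = -1452*(-1)/42 - 137 = -121*(-2/7) - 137 = 242/7 - 137 = -717/7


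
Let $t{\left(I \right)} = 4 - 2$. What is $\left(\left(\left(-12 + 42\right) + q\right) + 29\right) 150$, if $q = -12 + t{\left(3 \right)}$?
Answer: $7350$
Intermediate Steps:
$t{\left(I \right)} = 2$ ($t{\left(I \right)} = 4 - 2 = 2$)
$q = -10$ ($q = -12 + 2 = -10$)
$\left(\left(\left(-12 + 42\right) + q\right) + 29\right) 150 = \left(\left(\left(-12 + 42\right) - 10\right) + 29\right) 150 = \left(\left(30 - 10\right) + 29\right) 150 = \left(20 + 29\right) 150 = 49 \cdot 150 = 7350$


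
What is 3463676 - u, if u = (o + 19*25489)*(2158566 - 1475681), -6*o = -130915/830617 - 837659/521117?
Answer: -429444453555420832096718/1298545917567 ≈ -3.3071e+11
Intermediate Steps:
o = 381997918829/1298545917567 (o = -(-130915/830617 - 837659/521117)/6 = -1/6*(-763995837658/432848639189) = 381997918829/1298545917567 ≈ 0.29417)
u = 429448951297750406893010/1298545917567 (u = (381997918829/1298545917567 + 19*25489)*(2158566 - 1475681) = (381997918829/1298545917567 + 484291)*682885 = (628874482962358826/1298545917567)*682885 = 429448951297750406893010/1298545917567 ≈ 3.3072e+11)
3463676 - u = 3463676 - 1*429448951297750406893010/1298545917567 = 3463676 - 429448951297750406893010/1298545917567 = -429444453555420832096718/1298545917567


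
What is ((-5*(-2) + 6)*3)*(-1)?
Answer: -48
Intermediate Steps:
((-5*(-2) + 6)*3)*(-1) = ((10 + 6)*3)*(-1) = (16*3)*(-1) = 48*(-1) = -48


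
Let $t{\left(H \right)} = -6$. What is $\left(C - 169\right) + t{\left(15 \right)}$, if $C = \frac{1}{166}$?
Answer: $- \frac{29049}{166} \approx -174.99$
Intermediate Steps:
$C = \frac{1}{166} \approx 0.0060241$
$\left(C - 169\right) + t{\left(15 \right)} = \left(\frac{1}{166} - 169\right) - 6 = - \frac{28053}{166} - 6 = - \frac{29049}{166}$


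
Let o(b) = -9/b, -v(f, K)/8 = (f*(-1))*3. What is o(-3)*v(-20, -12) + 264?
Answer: -1176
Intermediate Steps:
v(f, K) = 24*f (v(f, K) = -8*f*(-1)*3 = -8*(-f)*3 = -(-24)*f = 24*f)
o(-3)*v(-20, -12) + 264 = (-9/(-3))*(24*(-20)) + 264 = -9*(-⅓)*(-480) + 264 = 3*(-480) + 264 = -1440 + 264 = -1176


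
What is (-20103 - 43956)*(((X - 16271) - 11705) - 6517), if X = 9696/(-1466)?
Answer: 1619937892803/733 ≈ 2.2100e+9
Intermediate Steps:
X = -4848/733 (X = 9696*(-1/1466) = -4848/733 ≈ -6.6139)
(-20103 - 43956)*(((X - 16271) - 11705) - 6517) = (-20103 - 43956)*(((-4848/733 - 16271) - 11705) - 6517) = -64059*((-11931491/733 - 11705) - 6517) = -64059*(-20511256/733 - 6517) = -64059*(-25288217/733) = 1619937892803/733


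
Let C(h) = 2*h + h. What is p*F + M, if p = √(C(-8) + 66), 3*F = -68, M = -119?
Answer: -119 - 68*√42/3 ≈ -265.90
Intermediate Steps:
C(h) = 3*h
F = -68/3 (F = (⅓)*(-68) = -68/3 ≈ -22.667)
p = √42 (p = √(3*(-8) + 66) = √(-24 + 66) = √42 ≈ 6.4807)
p*F + M = √42*(-68/3) - 119 = -68*√42/3 - 119 = -119 - 68*√42/3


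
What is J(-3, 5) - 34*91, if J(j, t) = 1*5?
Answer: -3089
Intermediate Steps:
J(j, t) = 5
J(-3, 5) - 34*91 = 5 - 34*91 = 5 - 3094 = -3089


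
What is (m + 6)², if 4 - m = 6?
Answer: 16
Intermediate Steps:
m = -2 (m = 4 - 1*6 = 4 - 6 = -2)
(m + 6)² = (-2 + 6)² = 4² = 16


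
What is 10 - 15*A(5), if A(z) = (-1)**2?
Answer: -5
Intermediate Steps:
A(z) = 1
10 - 15*A(5) = 10 - 15*1 = 10 - 15 = -5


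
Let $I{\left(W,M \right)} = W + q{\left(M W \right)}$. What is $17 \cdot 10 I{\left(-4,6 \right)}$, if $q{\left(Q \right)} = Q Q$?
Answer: $97240$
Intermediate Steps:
$q{\left(Q \right)} = Q^{2}$
$I{\left(W,M \right)} = W + M^{2} W^{2}$ ($I{\left(W,M \right)} = W + \left(M W\right)^{2} = W + M^{2} W^{2}$)
$17 \cdot 10 I{\left(-4,6 \right)} = 17 \cdot 10 \left(- 4 \left(1 - 4 \cdot 6^{2}\right)\right) = 170 \left(- 4 \left(1 - 144\right)\right) = 170 \left(\left(-4\right) \left(-143\right)\right) = 170 \cdot 572 = 97240$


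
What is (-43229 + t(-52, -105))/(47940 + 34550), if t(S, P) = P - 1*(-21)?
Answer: -43313/82490 ≈ -0.52507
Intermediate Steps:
t(S, P) = 21 + P (t(S, P) = P + 21 = 21 + P)
(-43229 + t(-52, -105))/(47940 + 34550) = (-43229 + (21 - 105))/(47940 + 34550) = (-43229 - 84)/82490 = -43313*1/82490 = -43313/82490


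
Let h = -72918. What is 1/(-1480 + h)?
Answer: -1/74398 ≈ -1.3441e-5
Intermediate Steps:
1/(-1480 + h) = 1/(-1480 - 72918) = 1/(-74398) = -1/74398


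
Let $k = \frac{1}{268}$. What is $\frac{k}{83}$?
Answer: $\frac{1}{22244} \approx 4.4956 \cdot 10^{-5}$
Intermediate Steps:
$k = \frac{1}{268} \approx 0.0037313$
$\frac{k}{83} = \frac{1}{83} \cdot \frac{1}{268} = \frac{1}{22244}$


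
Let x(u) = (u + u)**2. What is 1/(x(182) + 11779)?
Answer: 1/144275 ≈ 6.9312e-6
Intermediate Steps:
x(u) = 4*u**2 (x(u) = (2*u)**2 = 4*u**2)
1/(x(182) + 11779) = 1/(4*182**2 + 11779) = 1/(4*33124 + 11779) = 1/(132496 + 11779) = 1/144275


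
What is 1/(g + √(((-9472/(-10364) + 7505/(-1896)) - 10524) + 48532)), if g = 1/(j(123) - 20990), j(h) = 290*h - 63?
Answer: -908943528/504934887085051367 + 427313378*√36739864271814/504934887085051367 ≈ 0.0051296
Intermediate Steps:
j(h) = -63 + 290*h
g = 1/14617 (g = 1/((-63 + 290*123) - 20990) = 1/((-63 + 35670) - 20990) = 1/(35607 - 20990) = 1/14617 ≈ 6.8413e-5)
1/(g + √(((-9472/(-10364) + 7505/(-1896)) - 10524) + 48532)) = 1/(1/14617 + √(((-9472/(-10364) + 7505/(-1896)) - 10524) + 48532)) = 1/(1/14617 + √(((-9472*(-1/10364) + 7505*(-1/1896)) - 10524) + 48532)) = 1/(1/14617 + √(((2368/2591 - 95/24) - 10524) + 48532)) = 1/(1/14617 + √((-189313/62184 - 10524) + 48532)) = 1/(1/14617 + √(-654613729/62184 + 48532)) = 1/(1/14617 + √(2363300159/62184)) = 1/(1/14617 + √36739864271814/31092)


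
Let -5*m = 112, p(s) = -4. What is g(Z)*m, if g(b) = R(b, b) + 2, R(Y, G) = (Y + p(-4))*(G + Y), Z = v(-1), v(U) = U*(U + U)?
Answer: 672/5 ≈ 134.40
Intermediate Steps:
v(U) = 2*U**2 (v(U) = U*(2*U) = 2*U**2)
m = -112/5 (m = -1/5*112 = -112/5 ≈ -22.400)
Z = 2 (Z = 2*(-1)**2 = 2*1 = 2)
R(Y, G) = (-4 + Y)*(G + Y) (R(Y, G) = (Y - 4)*(G + Y) = (-4 + Y)*(G + Y))
g(b) = 2 - 8*b + 2*b**2 (g(b) = (b**2 - 4*b - 4*b + b*b) + 2 = (b**2 - 4*b - 4*b + b**2) + 2 = (-8*b + 2*b**2) + 2 = 2 - 8*b + 2*b**2)
g(Z)*m = (2 - 8*2 + 2*2**2)*(-112/5) = (2 - 16 + 2*4)*(-112/5) = (2 - 16 + 8)*(-112/5) = -6*(-112/5) = 672/5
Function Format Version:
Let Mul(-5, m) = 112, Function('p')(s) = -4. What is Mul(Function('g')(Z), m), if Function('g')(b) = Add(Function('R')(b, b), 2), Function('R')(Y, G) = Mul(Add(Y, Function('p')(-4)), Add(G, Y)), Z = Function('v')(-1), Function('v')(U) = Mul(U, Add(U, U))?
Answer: Rational(672, 5) ≈ 134.40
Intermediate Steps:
Function('v')(U) = Mul(2, Pow(U, 2)) (Function('v')(U) = Mul(U, Mul(2, U)) = Mul(2, Pow(U, 2)))
m = Rational(-112, 5) (m = Mul(Rational(-1, 5), 112) = Rational(-112, 5) ≈ -22.400)
Z = 2 (Z = Mul(2, Pow(-1, 2)) = Mul(2, 1) = 2)
Function('R')(Y, G) = Mul(Add(-4, Y), Add(G, Y)) (Function('R')(Y, G) = Mul(Add(Y, -4), Add(G, Y)) = Mul(Add(-4, Y), Add(G, Y)))
Function('g')(b) = Add(2, Mul(-8, b), Mul(2, Pow(b, 2))) (Function('g')(b) = Add(Add(Pow(b, 2), Mul(-4, b), Mul(-4, b), Mul(b, b)), 2) = Add(Add(Pow(b, 2), Mul(-4, b), Mul(-4, b), Pow(b, 2)), 2) = Add(Add(Mul(-8, b), Mul(2, Pow(b, 2))), 2) = Add(2, Mul(-8, b), Mul(2, Pow(b, 2))))
Mul(Function('g')(Z), m) = Mul(Add(2, Mul(-8, 2), Mul(2, Pow(2, 2))), Rational(-112, 5)) = Mul(Add(2, -16, Mul(2, 4)), Rational(-112, 5)) = Mul(Add(2, -16, 8), Rational(-112, 5)) = Mul(-6, Rational(-112, 5)) = Rational(672, 5)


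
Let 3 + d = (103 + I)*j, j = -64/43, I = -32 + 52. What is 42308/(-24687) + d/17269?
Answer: -4516292189/2618821647 ≈ -1.7246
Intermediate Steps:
I = 20
j = -64/43 (j = -64*1/43 = -64/43 ≈ -1.4884)
d = -8001/43 (d = -3 + (103 + 20)*(-64/43) = -3 + 123*(-64/43) = -3 - 7872/43 = -8001/43 ≈ -186.07)
42308/(-24687) + d/17269 = 42308/(-24687) - 8001/43/17269 = 42308*(-1/24687) - 8001/43*1/17269 = -42308/24687 - 1143/106081 = -4516292189/2618821647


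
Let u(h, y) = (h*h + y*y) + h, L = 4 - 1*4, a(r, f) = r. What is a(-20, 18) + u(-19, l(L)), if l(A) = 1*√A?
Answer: 322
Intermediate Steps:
L = 0 (L = 4 - 4 = 0)
l(A) = √A
u(h, y) = h + h² + y² (u(h, y) = (h² + y²) + h = h + h² + y²)
a(-20, 18) + u(-19, l(L)) = -20 + (-19 + (-19)² + (√0)²) = -20 + (-19 + 361 + 0²) = -20 + (-19 + 361 + 0) = -20 + 342 = 322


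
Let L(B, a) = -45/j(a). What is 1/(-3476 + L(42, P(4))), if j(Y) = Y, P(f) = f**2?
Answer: -16/55661 ≈ -0.00028745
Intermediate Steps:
L(B, a) = -45/a
1/(-3476 + L(42, P(4))) = 1/(-3476 - 45/(4**2)) = 1/(-3476 - 45/16) = 1/(-55661/16) = -16/55661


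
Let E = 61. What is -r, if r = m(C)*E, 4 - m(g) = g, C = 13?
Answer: 549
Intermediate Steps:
m(g) = 4 - g
r = -549 (r = (4 - 1*13)*61 = (4 - 13)*61 = -9*61 = -549)
-r = -1*(-549) = 549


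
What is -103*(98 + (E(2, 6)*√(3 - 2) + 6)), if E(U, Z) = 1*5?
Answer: -11227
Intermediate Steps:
E(U, Z) = 5
-103*(98 + (E(2, 6)*√(3 - 2) + 6)) = -103*(98 + (5*√(3 - 2) + 6)) = -103*(98 + (5*√1 + 6)) = -103*(98 + (5*1 + 6)) = -103*(98 + (5 + 6)) = -103*(98 + 11) = -103*109 = -11227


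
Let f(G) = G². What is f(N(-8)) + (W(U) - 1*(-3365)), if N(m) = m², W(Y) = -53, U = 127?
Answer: 7408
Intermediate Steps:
f(N(-8)) + (W(U) - 1*(-3365)) = ((-8)²)² + (-53 - 1*(-3365)) = 64² + (-53 + 3365) = 4096 + 3312 = 7408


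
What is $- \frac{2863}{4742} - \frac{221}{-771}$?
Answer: $- \frac{1159391}{3656082} \approx -0.31711$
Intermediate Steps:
$- \frac{2863}{4742} - \frac{221}{-771} = \left(-2863\right) \frac{1}{4742} - - \frac{221}{771} = - \frac{2863}{4742} + \frac{221}{771} = - \frac{1159391}{3656082}$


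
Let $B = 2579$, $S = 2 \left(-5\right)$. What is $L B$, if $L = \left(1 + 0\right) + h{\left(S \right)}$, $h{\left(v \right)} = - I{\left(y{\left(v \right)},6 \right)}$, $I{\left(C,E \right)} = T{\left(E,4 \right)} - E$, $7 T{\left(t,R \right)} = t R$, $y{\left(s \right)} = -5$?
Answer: $\frac{64475}{7} \approx 9210.7$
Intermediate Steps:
$T{\left(t,R \right)} = \frac{R t}{7}$ ($T{\left(t,R \right)} = \frac{t R}{7} = \frac{R t}{7}$)
$I{\left(C,E \right)} = - \frac{3 E}{7}$ ($I{\left(C,E \right)} = \frac{1}{7} \cdot 4 E - E = \frac{4 E}{7} - E = - \frac{3 E}{7}$)
$S = -10$
$h{\left(v \right)} = \frac{18}{7}$ ($h{\left(v \right)} = - \frac{\left(-3\right) 6}{7} = \left(-1\right) \left(- \frac{18}{7}\right) = \frac{18}{7}$)
$L = \frac{25}{7}$ ($L = \left(1 + 0\right) + \frac{18}{7} = 1 + \frac{18}{7} = \frac{25}{7} \approx 3.5714$)
$L B = \frac{25}{7} \cdot 2579 = \frac{64475}{7}$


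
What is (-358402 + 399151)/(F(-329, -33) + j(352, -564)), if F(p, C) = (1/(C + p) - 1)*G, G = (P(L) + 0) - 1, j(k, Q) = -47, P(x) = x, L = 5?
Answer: -7375569/9233 ≈ -798.83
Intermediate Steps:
G = 4 (G = (5 + 0) - 1 = 5 - 1 = 4)
F(p, C) = -4 + 4/(C + p) (F(p, C) = (1/(C + p) - 1)*4 = (-1 + 1/(C + p))*4 = -4 + 4/(C + p))
(-358402 + 399151)/(F(-329, -33) + j(352, -564)) = (-358402 + 399151)/(4*(1 - 1*(-33) - 1*(-329))/(-33 - 329) - 47) = 40749/(4*(1 + 33 + 329)/(-362) - 47) = 40749/(4*(-1/362)*363 - 47) = 40749/(-726/181 - 47) = 40749/(-9233/181) = 40749*(-181/9233) = -7375569/9233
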